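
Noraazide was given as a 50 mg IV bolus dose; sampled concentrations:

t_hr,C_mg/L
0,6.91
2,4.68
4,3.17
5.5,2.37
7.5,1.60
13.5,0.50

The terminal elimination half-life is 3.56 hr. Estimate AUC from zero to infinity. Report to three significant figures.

AUC = 36.4 mg/L·hr

Trapezoidal AUC_0→13.5:
  [0→2]: (6.91+4.68)/2 × 2 = 11.59
  [2→4]: (4.68+3.17)/2 × 2 = 7.85
  [4→5.5]: (3.17+2.37)/2 × 1.5 = 4.155
  [5.5→7.5]: (2.37+1.60)/2 × 2 = 3.97
  [7.5→13.5]: (1.60+0.50)/2 × 6 = 6.3
  Sum = 33.865 mg/L·hr
k_e = ln2 / t½ = 0.693147 / 3.56 = 0.1947 hr^-1
Extrapolated tail: C_last / k_e = 0.50 / 0.1947 = 2.568
AUC_0→∞ = 33.865 + 2.568 = 36.433 mg/L·hr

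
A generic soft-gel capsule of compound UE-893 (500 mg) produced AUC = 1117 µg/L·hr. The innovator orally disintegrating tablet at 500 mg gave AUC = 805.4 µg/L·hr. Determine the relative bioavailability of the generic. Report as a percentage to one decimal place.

F_rel = (AUC_test/D_test) / (AUC_ref/D_ref)
      = (1117/500) / (805.4/500)
      = 2.234 / 1.6108 = 1.3869 = 138.69%

F_rel = 138.7%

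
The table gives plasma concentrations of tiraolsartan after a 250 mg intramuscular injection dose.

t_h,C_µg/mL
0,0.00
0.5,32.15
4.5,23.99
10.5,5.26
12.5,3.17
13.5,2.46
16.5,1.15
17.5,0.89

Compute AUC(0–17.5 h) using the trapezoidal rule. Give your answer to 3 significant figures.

Trapezoidal AUC_0→17.5:
  [0→0.5]: (0.00+32.15)/2 × 0.5 = 8.0375
  [0.5→4.5]: (32.15+23.99)/2 × 4 = 112.28
  [4.5→10.5]: (23.99+5.26)/2 × 6 = 87.75
  [10.5→12.5]: (5.26+3.17)/2 × 2 = 8.43
  [12.5→13.5]: (3.17+2.46)/2 × 1 = 2.815
  [13.5→16.5]: (2.46+1.15)/2 × 3 = 5.415
  [16.5→17.5]: (1.15+0.89)/2 × 1 = 1.02
  Sum = 225.7475 µg/mL·h

AUC = 226 µg/mL·h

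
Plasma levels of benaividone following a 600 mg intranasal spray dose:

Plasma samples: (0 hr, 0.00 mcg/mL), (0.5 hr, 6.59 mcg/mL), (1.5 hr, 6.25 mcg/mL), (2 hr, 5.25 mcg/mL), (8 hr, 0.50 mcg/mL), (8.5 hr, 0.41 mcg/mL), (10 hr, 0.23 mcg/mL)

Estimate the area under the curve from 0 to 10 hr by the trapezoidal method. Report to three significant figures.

Trapezoidal AUC_0→10:
  [0→0.5]: (0.00+6.59)/2 × 0.5 = 1.6475
  [0.5→1.5]: (6.59+6.25)/2 × 1 = 6.42
  [1.5→2]: (6.25+5.25)/2 × 0.5 = 2.875
  [2→8]: (5.25+0.50)/2 × 6 = 17.25
  [8→8.5]: (0.50+0.41)/2 × 0.5 = 0.2275
  [8.5→10]: (0.41+0.23)/2 × 1.5 = 0.48
  Sum = 28.9 mcg/mL·hr

AUC = 28.9 mcg/mL·hr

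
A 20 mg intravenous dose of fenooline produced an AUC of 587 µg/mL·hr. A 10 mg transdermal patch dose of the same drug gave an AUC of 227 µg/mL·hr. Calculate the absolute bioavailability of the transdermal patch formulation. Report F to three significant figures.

F = 0.773

F = (AUC_ev / D_ev) / (AUC_iv / D_iv)
  = (227/10) / (587/20)
  = 22.7 / 29.35 = 0.7734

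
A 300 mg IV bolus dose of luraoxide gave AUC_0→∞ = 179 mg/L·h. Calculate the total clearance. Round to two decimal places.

CL = Dose_iv / AUC_0→∞
   = 300 / 179 = 1.67598 L/h

CL = 1.68 L/h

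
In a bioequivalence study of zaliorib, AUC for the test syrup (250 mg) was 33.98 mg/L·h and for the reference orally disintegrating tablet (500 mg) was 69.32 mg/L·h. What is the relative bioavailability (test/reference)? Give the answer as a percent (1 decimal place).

F_rel = 98.0%

F_rel = (AUC_test/D_test) / (AUC_ref/D_ref)
      = (33.98/250) / (69.32/500)
      = 0.13592 / 0.13864 = 0.9804 = 98.04%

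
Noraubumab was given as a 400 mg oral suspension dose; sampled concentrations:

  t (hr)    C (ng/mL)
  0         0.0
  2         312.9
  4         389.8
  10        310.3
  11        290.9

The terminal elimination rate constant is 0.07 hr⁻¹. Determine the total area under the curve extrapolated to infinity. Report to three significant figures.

Trapezoidal AUC_0→11:
  [0→2]: (0.0+312.9)/2 × 2 = 312.9
  [2→4]: (312.9+389.8)/2 × 2 = 702.7
  [4→10]: (389.8+310.3)/2 × 6 = 2100.3
  [10→11]: (310.3+290.9)/2 × 1 = 300.6
  Sum = 3416.5 ng/mL·hr
Extrapolated tail: C_last / k_e = 290.9 / 0.07 = 4155.714
AUC_0→∞ = 3416.5 + 4155.714 = 7572.214 ng/mL·hr

AUC = 7570 ng/mL·hr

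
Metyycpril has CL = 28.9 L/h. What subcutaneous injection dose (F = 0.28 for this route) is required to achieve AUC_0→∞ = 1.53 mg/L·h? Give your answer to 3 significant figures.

Dose = CL × AUC_0→∞ / F
     = 28.9 × 1.53 / 0.28 = 157.918 mg

Dose = 158 mg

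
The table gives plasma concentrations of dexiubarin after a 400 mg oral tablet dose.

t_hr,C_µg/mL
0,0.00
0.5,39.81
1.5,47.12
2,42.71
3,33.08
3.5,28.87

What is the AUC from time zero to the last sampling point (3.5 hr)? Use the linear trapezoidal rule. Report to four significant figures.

AUC = 129.3 µg/mL·hr

Trapezoidal AUC_0→3.5:
  [0→0.5]: (0.00+39.81)/2 × 0.5 = 9.9525
  [0.5→1.5]: (39.81+47.12)/2 × 1 = 43.465
  [1.5→2]: (47.12+42.71)/2 × 0.5 = 22.4575
  [2→3]: (42.71+33.08)/2 × 1 = 37.895
  [3→3.5]: (33.08+28.87)/2 × 0.5 = 15.4875
  Sum = 129.2575 µg/mL·hr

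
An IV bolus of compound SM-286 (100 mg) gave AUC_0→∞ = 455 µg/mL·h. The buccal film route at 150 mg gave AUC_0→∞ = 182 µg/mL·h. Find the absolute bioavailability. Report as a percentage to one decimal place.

F = 26.7%

F = (AUC_ev / D_ev) / (AUC_iv / D_iv)
  = (182/150) / (455/100)
  = 1.21333 / 4.55 = 0.2667
  = 26.67%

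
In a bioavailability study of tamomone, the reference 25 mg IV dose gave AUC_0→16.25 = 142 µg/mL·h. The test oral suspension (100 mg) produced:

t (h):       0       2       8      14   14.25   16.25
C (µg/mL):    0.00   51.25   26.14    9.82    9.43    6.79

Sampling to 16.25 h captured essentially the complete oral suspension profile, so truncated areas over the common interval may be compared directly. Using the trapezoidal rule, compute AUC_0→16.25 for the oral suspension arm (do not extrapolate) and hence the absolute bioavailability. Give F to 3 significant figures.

Trapezoidal AUC_0→16.25 (oral suspension):
  [0→2]: (0.00+51.25)/2 × 2 = 51.25
  [2→8]: (51.25+26.14)/2 × 6 = 232.17
  [8→14]: (26.14+9.82)/2 × 6 = 107.88
  [14→14.25]: (9.82+9.43)/2 × 0.25 = 2.40625
  [14.25→16.25]: (9.43+6.79)/2 × 2 = 16.22
  Sum = 409.92625 µg/mL·h
F = (AUC_ev/D_ev)/(AUC_iv/D_iv) = (409.92625/100)/(142/25) = 4.0992625/5.68 = 0.7217

F = 0.722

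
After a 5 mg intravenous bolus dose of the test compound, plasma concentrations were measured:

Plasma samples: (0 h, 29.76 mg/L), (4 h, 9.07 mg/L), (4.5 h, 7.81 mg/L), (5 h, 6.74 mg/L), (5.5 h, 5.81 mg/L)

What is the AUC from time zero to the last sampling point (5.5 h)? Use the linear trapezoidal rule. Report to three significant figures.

Trapezoidal AUC_0→5.5:
  [0→4]: (29.76+9.07)/2 × 4 = 77.66
  [4→4.5]: (9.07+7.81)/2 × 0.5 = 4.22
  [4.5→5]: (7.81+6.74)/2 × 0.5 = 3.6375
  [5→5.5]: (6.74+5.81)/2 × 0.5 = 3.1375
  Sum = 88.655 mg/L·h

AUC = 88.7 mg/L·h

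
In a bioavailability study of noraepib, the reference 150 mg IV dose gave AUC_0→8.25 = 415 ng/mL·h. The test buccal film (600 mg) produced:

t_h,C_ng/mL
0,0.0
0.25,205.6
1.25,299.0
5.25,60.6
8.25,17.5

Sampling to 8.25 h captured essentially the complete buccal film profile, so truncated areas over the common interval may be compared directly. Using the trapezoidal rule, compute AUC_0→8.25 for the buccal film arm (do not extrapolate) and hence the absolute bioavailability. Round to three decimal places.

F = 0.671

Trapezoidal AUC_0→8.25 (buccal film):
  [0→0.25]: (0.0+205.6)/2 × 0.25 = 25.7
  [0.25→1.25]: (205.6+299.0)/2 × 1 = 252.3
  [1.25→5.25]: (299.0+60.6)/2 × 4 = 719.2
  [5.25→8.25]: (60.6+17.5)/2 × 3 = 117.15
  Sum = 1114.35 ng/mL·h
F = (AUC_ev/D_ev)/(AUC_iv/D_iv) = (1114.35/600)/(415/150) = 1.85725/2.76667 = 0.6713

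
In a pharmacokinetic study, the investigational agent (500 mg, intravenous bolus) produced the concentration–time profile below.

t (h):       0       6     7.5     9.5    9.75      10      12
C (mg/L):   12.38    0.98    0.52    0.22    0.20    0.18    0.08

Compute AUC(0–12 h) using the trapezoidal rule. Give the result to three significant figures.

AUC = 42.3 mg/L·h

Trapezoidal AUC_0→12:
  [0→6]: (12.38+0.98)/2 × 6 = 40.08
  [6→7.5]: (0.98+0.52)/2 × 1.5 = 1.125
  [7.5→9.5]: (0.52+0.22)/2 × 2 = 0.74
  [9.5→9.75]: (0.22+0.20)/2 × 0.25 = 0.0525
  [9.75→10]: (0.20+0.18)/2 × 0.25 = 0.0475
  [10→12]: (0.18+0.08)/2 × 2 = 0.26
  Sum = 42.305 mg/L·h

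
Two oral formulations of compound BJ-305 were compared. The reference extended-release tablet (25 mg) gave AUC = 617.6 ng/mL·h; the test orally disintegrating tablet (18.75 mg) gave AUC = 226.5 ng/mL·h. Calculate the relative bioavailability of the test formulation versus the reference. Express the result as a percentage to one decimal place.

F_rel = 48.9%

F_rel = (AUC_test/D_test) / (AUC_ref/D_ref)
      = (226.5/18.75) / (617.6/25)
      = 12.08 / 24.704 = 0.4890 = 48.90%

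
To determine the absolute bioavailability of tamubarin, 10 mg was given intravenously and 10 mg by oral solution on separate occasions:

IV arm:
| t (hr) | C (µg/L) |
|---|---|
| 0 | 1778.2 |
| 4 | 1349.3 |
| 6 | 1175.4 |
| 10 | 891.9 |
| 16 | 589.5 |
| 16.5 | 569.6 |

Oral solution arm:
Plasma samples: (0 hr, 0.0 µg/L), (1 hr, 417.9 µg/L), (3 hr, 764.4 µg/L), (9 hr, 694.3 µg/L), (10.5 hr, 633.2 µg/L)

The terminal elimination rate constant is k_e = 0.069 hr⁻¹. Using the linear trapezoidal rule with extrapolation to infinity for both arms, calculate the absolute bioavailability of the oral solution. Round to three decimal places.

Trapezoidal AUC_0→16.5 (IV):
  [0→4]: (1778.2+1349.3)/2 × 4 = 6255.0
  [4→6]: (1349.3+1175.4)/2 × 2 = 2524.7
  [6→10]: (1175.4+891.9)/2 × 4 = 4134.6
  [10→16]: (891.9+589.5)/2 × 6 = 4444.2
  [16→16.5]: (589.5+569.6)/2 × 0.5 = 289.775
  Sum = 17648.275 µg/L·hr
IV tail: 569.6/0.069 = 8255.072; AUC_iv,0→∞ = 17648.275 + 8255.072 = 25903.347 µg/L·hr
Trapezoidal AUC_0→10.5 (oral solution):
  [0→1]: (0.0+417.9)/2 × 1 = 208.95
  [1→3]: (417.9+764.4)/2 × 2 = 1182.3
  [3→9]: (764.4+694.3)/2 × 6 = 4376.1
  [9→10.5]: (694.3+633.2)/2 × 1.5 = 995.625
  Sum = 6762.975 µg/L·hr
oral solution tail: 633.2/0.069 = 9176.812; AUC_ev,0→∞ = 6762.975 + 9176.812 = 15939.787 µg/L·hr
F = (AUC_ev/D_ev)/(AUC_iv/D_iv) = (15939.787/10)/(25903.347/10) = 1593.9787/2590.3347 = 0.6154

F = 0.615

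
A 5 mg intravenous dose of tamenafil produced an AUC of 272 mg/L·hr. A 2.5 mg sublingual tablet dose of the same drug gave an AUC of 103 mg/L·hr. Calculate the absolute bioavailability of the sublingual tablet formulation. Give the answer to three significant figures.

F = 0.757

F = (AUC_ev / D_ev) / (AUC_iv / D_iv)
  = (103/2.5) / (272/5)
  = 41.2 / 54.4 = 0.7574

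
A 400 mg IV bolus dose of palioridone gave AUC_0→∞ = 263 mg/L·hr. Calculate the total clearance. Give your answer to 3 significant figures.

CL = 1.52 L/hr

CL = Dose_iv / AUC_0→∞
   = 400 / 263 = 1.52091 L/hr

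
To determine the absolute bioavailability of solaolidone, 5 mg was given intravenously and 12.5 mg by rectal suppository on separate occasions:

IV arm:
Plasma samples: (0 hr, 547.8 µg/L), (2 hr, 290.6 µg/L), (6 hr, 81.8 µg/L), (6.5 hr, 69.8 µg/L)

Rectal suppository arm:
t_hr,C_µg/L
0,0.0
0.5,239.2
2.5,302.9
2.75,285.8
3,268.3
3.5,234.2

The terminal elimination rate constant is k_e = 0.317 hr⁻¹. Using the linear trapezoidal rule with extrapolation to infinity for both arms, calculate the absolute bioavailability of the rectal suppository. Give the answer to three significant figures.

F = 0.350

Trapezoidal AUC_0→6.5 (IV):
  [0→2]: (547.8+290.6)/2 × 2 = 838.4
  [2→6]: (290.6+81.8)/2 × 4 = 744.8
  [6→6.5]: (81.8+69.8)/2 × 0.5 = 37.9
  Sum = 1621.1 µg/L·hr
IV tail: 69.8/0.317 = 220.189; AUC_iv,0→∞ = 1621.1 + 220.189 = 1841.289 µg/L·hr
Trapezoidal AUC_0→3.5 (rectal suppository):
  [0→0.5]: (0.0+239.2)/2 × 0.5 = 59.8
  [0.5→2.5]: (239.2+302.9)/2 × 2 = 542.1
  [2.5→2.75]: (302.9+285.8)/2 × 0.25 = 73.5875
  [2.75→3]: (285.8+268.3)/2 × 0.25 = 69.2625
  [3→3.5]: (268.3+234.2)/2 × 0.5 = 125.625
  Sum = 870.375 µg/L·hr
rectal suppository tail: 234.2/0.317 = 738.801; AUC_ev,0→∞ = 870.375 + 738.801 = 1609.176 µg/L·hr
F = (AUC_ev/D_ev)/(AUC_iv/D_iv) = (1609.176/12.5)/(1841.289/5) = 128.73408/368.2578 = 0.3496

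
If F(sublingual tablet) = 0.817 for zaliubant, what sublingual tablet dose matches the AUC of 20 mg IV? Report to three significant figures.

D_sublingual = 24.5 mg

For equal systemic exposure: F × D_ev = D_iv
D_ev = D_iv / F = 20 / 0.817 = 24.4798 mg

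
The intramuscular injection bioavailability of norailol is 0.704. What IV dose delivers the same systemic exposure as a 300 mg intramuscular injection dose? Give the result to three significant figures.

Systemic exposure from an extravascular dose = F × D_ev, so the equivalent IV dose is F × D_ev.
D_iv = F × D_ev = 0.704 × 300 = 211.2 mg

D_iv = 211 mg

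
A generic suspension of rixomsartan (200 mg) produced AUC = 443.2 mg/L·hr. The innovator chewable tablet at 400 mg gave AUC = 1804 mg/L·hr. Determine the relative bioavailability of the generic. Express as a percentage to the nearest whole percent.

F_rel = 49%

F_rel = (AUC_test/D_test) / (AUC_ref/D_ref)
      = (443.2/200) / (1804/400)
      = 2.216 / 4.51 = 0.4914 = 49.14%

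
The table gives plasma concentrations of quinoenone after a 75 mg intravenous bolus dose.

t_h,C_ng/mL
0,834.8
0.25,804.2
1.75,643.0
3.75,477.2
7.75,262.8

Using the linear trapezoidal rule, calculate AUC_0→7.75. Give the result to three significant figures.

AUC = 3890 ng/mL·h

Trapezoidal AUC_0→7.75:
  [0→0.25]: (834.8+804.2)/2 × 0.25 = 204.875
  [0.25→1.75]: (804.2+643.0)/2 × 1.5 = 1085.4
  [1.75→3.75]: (643.0+477.2)/2 × 2 = 1120.2
  [3.75→7.75]: (477.2+262.8)/2 × 4 = 1480.0
  Sum = 3890.475 ng/mL·h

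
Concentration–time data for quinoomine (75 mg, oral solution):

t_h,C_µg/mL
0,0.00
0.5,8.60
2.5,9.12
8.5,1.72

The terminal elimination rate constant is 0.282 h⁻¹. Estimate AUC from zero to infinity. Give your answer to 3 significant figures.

Trapezoidal AUC_0→8.5:
  [0→0.5]: (0.00+8.60)/2 × 0.5 = 2.15
  [0.5→2.5]: (8.60+9.12)/2 × 2 = 17.72
  [2.5→8.5]: (9.12+1.72)/2 × 6 = 32.52
  Sum = 52.39 µg/mL·h
Extrapolated tail: C_last / k_e = 1.72 / 0.282 = 6.099
AUC_0→∞ = 52.39 + 6.099 = 58.489 µg/mL·h

AUC = 58.5 µg/mL·h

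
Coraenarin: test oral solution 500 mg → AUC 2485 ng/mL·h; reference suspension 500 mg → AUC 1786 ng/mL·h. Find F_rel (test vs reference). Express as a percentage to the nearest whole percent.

F_rel = 139%

F_rel = (AUC_test/D_test) / (AUC_ref/D_ref)
      = (2485/500) / (1786/500)
      = 4.97 / 3.572 = 1.3914 = 139.14%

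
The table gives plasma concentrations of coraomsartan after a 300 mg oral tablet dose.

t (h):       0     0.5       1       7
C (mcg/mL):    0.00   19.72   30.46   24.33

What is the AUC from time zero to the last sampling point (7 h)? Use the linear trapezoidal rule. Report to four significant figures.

AUC = 181.8 mcg/mL·h

Trapezoidal AUC_0→7:
  [0→0.5]: (0.00+19.72)/2 × 0.5 = 4.93
  [0.5→1]: (19.72+30.46)/2 × 0.5 = 12.545
  [1→7]: (30.46+24.33)/2 × 6 = 164.37
  Sum = 181.845 mcg/mL·h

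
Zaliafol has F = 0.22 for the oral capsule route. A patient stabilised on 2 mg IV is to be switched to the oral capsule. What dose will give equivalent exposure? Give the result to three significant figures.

D_oral = 9.09 mg

For equal systemic exposure: F × D_ev = D_iv
D_ev = D_iv / F = 2 / 0.22 = 9.09091 mg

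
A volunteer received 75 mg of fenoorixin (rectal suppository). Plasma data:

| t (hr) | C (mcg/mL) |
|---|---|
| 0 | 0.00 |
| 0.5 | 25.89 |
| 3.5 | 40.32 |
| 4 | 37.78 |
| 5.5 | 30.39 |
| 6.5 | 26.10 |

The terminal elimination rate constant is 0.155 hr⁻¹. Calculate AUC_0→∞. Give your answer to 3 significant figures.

AUC = 373 mcg/mL·hr

Trapezoidal AUC_0→6.5:
  [0→0.5]: (0.00+25.89)/2 × 0.5 = 6.4725
  [0.5→3.5]: (25.89+40.32)/2 × 3 = 99.315
  [3.5→4]: (40.32+37.78)/2 × 0.5 = 19.525
  [4→5.5]: (37.78+30.39)/2 × 1.5 = 51.1275
  [5.5→6.5]: (30.39+26.10)/2 × 1 = 28.245
  Sum = 204.685 mcg/mL·hr
Extrapolated tail: C_last / k_e = 26.10 / 0.155 = 168.387
AUC_0→∞ = 204.685 + 168.387 = 373.072 mcg/mL·hr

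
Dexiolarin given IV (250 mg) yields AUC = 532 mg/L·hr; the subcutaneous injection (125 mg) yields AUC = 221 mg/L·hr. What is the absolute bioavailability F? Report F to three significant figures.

F = (AUC_ev / D_ev) / (AUC_iv / D_iv)
  = (221/125) / (532/250)
  = 1.768 / 2.128 = 0.8308

F = 0.831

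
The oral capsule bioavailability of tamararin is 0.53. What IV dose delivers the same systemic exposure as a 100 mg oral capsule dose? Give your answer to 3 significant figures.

D_iv = 53.0 mg

Systemic exposure from an extravascular dose = F × D_ev, so the equivalent IV dose is F × D_ev.
D_iv = F × D_ev = 0.53 × 100 = 53 mg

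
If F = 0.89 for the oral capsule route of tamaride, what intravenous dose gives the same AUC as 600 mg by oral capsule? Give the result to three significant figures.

Systemic exposure from an extravascular dose = F × D_ev, so the equivalent IV dose is F × D_ev.
D_iv = F × D_ev = 0.89 × 600 = 534 mg

D_iv = 534 mg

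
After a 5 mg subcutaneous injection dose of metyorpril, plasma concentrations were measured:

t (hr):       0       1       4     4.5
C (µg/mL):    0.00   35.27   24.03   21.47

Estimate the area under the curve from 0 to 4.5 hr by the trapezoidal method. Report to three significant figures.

AUC = 118 µg/mL·hr

Trapezoidal AUC_0→4.5:
  [0→1]: (0.00+35.27)/2 × 1 = 17.635
  [1→4]: (35.27+24.03)/2 × 3 = 88.95
  [4→4.5]: (24.03+21.47)/2 × 0.5 = 11.375
  Sum = 117.96 µg/mL·hr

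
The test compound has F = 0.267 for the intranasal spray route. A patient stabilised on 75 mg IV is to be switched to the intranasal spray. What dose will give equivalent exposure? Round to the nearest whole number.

D_intranasal = 281 mg

For equal systemic exposure: F × D_ev = D_iv
D_ev = D_iv / F = 75 / 0.267 = 280.899 mg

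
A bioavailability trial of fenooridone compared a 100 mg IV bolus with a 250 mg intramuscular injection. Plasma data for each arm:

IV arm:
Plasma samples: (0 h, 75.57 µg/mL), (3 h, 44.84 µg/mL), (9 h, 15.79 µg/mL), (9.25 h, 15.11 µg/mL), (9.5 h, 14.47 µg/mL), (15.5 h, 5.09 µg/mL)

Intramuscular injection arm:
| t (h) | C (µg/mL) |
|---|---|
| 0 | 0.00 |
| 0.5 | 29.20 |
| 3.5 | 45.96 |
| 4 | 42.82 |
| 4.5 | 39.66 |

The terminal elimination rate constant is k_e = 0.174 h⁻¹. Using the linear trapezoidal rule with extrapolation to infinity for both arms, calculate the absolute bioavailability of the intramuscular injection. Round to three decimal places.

Trapezoidal AUC_0→15.5 (IV):
  [0→3]: (75.57+44.84)/2 × 3 = 180.615
  [3→9]: (44.84+15.79)/2 × 6 = 181.89
  [9→9.25]: (15.79+15.11)/2 × 0.25 = 3.8625
  [9.25→9.5]: (15.11+14.47)/2 × 0.25 = 3.6975
  [9.5→15.5]: (14.47+5.09)/2 × 6 = 58.68
  Sum = 428.745 µg/mL·h
IV tail: 5.09/0.174 = 29.253; AUC_iv,0→∞ = 428.745 + 29.253 = 457.998 µg/mL·h
Trapezoidal AUC_0→4.5 (intramuscular injection):
  [0→0.5]: (0.00+29.20)/2 × 0.5 = 7.3
  [0.5→3.5]: (29.20+45.96)/2 × 3 = 112.74
  [3.5→4]: (45.96+42.82)/2 × 0.5 = 22.195
  [4→4.5]: (42.82+39.66)/2 × 0.5 = 20.62
  Sum = 162.855 µg/mL·h
intramuscular injection tail: 39.66/0.174 = 227.931; AUC_ev,0→∞ = 162.855 + 227.931 = 390.786 µg/mL·h
F = (AUC_ev/D_ev)/(AUC_iv/D_iv) = (390.786/250)/(457.998/100) = 1.563144/4.57998 = 0.3413

F = 0.341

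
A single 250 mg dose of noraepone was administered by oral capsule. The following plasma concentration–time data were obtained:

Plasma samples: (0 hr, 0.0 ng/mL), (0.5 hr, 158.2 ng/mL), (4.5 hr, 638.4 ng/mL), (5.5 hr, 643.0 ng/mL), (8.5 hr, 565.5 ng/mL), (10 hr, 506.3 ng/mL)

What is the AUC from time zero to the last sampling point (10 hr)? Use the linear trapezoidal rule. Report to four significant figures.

AUC = 4890 ng/mL·hr

Trapezoidal AUC_0→10:
  [0→0.5]: (0.0+158.2)/2 × 0.5 = 39.55
  [0.5→4.5]: (158.2+638.4)/2 × 4 = 1593.2
  [4.5→5.5]: (638.4+643.0)/2 × 1 = 640.7
  [5.5→8.5]: (643.0+565.5)/2 × 3 = 1812.75
  [8.5→10]: (565.5+506.3)/2 × 1.5 = 803.85
  Sum = 4890.05 ng/mL·hr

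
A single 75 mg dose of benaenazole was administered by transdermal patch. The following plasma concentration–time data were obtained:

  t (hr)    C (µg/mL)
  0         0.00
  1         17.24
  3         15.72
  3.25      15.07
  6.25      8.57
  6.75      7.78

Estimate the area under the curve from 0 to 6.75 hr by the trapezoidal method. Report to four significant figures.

Trapezoidal AUC_0→6.75:
  [0→1]: (0.00+17.24)/2 × 1 = 8.62
  [1→3]: (17.24+15.72)/2 × 2 = 32.96
  [3→3.25]: (15.72+15.07)/2 × 0.25 = 3.84875
  [3.25→6.25]: (15.07+8.57)/2 × 3 = 35.46
  [6.25→6.75]: (8.57+7.78)/2 × 0.5 = 4.0875
  Sum = 84.97625 µg/mL·hr

AUC = 84.98 µg/mL·hr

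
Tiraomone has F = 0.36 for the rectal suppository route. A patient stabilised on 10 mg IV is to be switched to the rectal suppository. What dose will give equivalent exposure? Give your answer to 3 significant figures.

D_rectal = 27.8 mg

For equal systemic exposure: F × D_ev = D_iv
D_ev = D_iv / F = 10 / 0.36 = 27.7778 mg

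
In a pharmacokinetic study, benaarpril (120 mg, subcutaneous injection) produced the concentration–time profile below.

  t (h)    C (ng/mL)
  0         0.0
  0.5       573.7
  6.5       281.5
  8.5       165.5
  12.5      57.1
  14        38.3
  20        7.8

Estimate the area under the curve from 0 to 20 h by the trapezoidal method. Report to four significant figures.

AUC = 3811 ng/mL·h

Trapezoidal AUC_0→20:
  [0→0.5]: (0.0+573.7)/2 × 0.5 = 143.425
  [0.5→6.5]: (573.7+281.5)/2 × 6 = 2565.6
  [6.5→8.5]: (281.5+165.5)/2 × 2 = 447.0
  [8.5→12.5]: (165.5+57.1)/2 × 4 = 445.2
  [12.5→14]: (57.1+38.3)/2 × 1.5 = 71.55
  [14→20]: (38.3+7.8)/2 × 6 = 138.3
  Sum = 3811.075 ng/mL·h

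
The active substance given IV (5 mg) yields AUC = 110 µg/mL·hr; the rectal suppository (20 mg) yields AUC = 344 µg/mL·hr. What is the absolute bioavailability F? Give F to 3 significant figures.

F = (AUC_ev / D_ev) / (AUC_iv / D_iv)
  = (344/20) / (110/5)
  = 17.2 / 22 = 0.7818

F = 0.782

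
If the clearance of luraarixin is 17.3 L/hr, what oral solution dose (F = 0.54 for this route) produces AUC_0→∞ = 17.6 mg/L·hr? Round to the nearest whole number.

Dose = CL × AUC_0→∞ / F
     = 17.3 × 17.6 / 0.54 = 563.852 mg

Dose = 564 mg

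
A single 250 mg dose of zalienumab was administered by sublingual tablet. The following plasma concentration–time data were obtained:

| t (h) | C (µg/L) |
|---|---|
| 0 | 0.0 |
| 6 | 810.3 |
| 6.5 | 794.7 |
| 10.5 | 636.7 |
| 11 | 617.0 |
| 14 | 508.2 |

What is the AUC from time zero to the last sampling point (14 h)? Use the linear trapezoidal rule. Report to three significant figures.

Trapezoidal AUC_0→14:
  [0→6]: (0.0+810.3)/2 × 6 = 2430.9
  [6→6.5]: (810.3+794.7)/2 × 0.5 = 401.25
  [6.5→10.5]: (794.7+636.7)/2 × 4 = 2862.8
  [10.5→11]: (636.7+617.0)/2 × 0.5 = 313.425
  [11→14]: (617.0+508.2)/2 × 3 = 1687.8
  Sum = 7696.175 µg/L·h

AUC = 7700 µg/L·h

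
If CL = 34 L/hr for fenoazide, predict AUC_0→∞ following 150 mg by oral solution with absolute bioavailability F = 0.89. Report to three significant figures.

AUC_0→∞ = F × Dose / CL
        = 0.89 × 150 / 34 = 3.92647 mg/L·hr

AUC = 3.93 mg/L·hr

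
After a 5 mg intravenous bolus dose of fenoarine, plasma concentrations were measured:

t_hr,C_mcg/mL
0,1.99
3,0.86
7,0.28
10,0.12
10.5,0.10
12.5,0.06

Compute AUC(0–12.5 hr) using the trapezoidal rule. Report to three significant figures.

AUC = 7.37 mcg/mL·hr

Trapezoidal AUC_0→12.5:
  [0→3]: (1.99+0.86)/2 × 3 = 4.275
  [3→7]: (0.86+0.28)/2 × 4 = 2.28
  [7→10]: (0.28+0.12)/2 × 3 = 0.6
  [10→10.5]: (0.12+0.10)/2 × 0.5 = 0.055
  [10.5→12.5]: (0.10+0.06)/2 × 2 = 0.16
  Sum = 7.37 mcg/mL·hr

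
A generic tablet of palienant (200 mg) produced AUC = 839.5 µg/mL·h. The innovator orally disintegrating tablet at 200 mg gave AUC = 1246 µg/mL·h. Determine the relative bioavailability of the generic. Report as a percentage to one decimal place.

F_rel = 67.4%

F_rel = (AUC_test/D_test) / (AUC_ref/D_ref)
      = (839.5/200) / (1246/200)
      = 4.1975 / 6.23 = 0.6738 = 67.38%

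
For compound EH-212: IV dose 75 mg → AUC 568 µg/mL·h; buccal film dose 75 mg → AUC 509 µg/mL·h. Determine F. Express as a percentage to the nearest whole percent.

F = 90%

F = (AUC_ev / D_ev) / (AUC_iv / D_iv)
  = (509/75) / (568/75)
  = 6.78667 / 7.57333 = 0.8961
  = 89.61%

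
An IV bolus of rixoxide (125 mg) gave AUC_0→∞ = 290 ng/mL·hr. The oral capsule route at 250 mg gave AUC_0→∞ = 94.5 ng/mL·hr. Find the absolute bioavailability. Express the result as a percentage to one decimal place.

F = 16.3%

F = (AUC_ev / D_ev) / (AUC_iv / D_iv)
  = (94.5/250) / (290/125)
  = 0.378 / 2.32 = 0.1629
  = 16.29%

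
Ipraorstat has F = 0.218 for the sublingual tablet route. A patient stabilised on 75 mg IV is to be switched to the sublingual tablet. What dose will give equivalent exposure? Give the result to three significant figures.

For equal systemic exposure: F × D_ev = D_iv
D_ev = D_iv / F = 75 / 0.218 = 344.037 mg

D_sublingual = 344 mg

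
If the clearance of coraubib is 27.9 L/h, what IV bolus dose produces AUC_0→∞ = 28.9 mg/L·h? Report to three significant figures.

Dose_iv = CL × AUC_0→∞
     = 27.9 × 28.9 = 806.31 mg

Dose = 806 mg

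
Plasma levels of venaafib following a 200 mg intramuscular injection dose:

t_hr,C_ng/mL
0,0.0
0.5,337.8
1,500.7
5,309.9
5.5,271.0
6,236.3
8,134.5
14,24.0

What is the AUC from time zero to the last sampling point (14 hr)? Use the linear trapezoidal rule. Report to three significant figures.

AUC = 3030 ng/mL·hr

Trapezoidal AUC_0→14:
  [0→0.5]: (0.0+337.8)/2 × 0.5 = 84.45
  [0.5→1]: (337.8+500.7)/2 × 0.5 = 209.625
  [1→5]: (500.7+309.9)/2 × 4 = 1621.2
  [5→5.5]: (309.9+271.0)/2 × 0.5 = 145.225
  [5.5→6]: (271.0+236.3)/2 × 0.5 = 126.825
  [6→8]: (236.3+134.5)/2 × 2 = 370.8
  [8→14]: (134.5+24.0)/2 × 6 = 475.5
  Sum = 3033.625 ng/mL·hr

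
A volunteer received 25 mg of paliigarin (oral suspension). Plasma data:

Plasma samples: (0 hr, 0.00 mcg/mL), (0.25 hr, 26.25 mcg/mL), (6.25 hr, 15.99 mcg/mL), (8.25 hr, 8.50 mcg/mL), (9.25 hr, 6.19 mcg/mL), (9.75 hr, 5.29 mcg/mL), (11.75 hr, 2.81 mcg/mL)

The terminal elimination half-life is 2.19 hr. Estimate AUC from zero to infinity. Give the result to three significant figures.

Trapezoidal AUC_0→11.75:
  [0→0.25]: (0.00+26.25)/2 × 0.25 = 3.28125
  [0.25→6.25]: (26.25+15.99)/2 × 6 = 126.72
  [6.25→8.25]: (15.99+8.50)/2 × 2 = 24.49
  [8.25→9.25]: (8.50+6.19)/2 × 1 = 7.345
  [9.25→9.75]: (6.19+5.29)/2 × 0.5 = 2.87
  [9.75→11.75]: (5.29+2.81)/2 × 2 = 8.1
  Sum = 172.80625 mcg/mL·hr
k_e = ln2 / t½ = 0.693147 / 2.19 = 0.3165 hr^-1
Extrapolated tail: C_last / k_e = 2.81 / 0.3165 = 8.878
AUC_0→∞ = 172.80625 + 8.878 = 181.68425 mcg/mL·hr

AUC = 182 mcg/mL·hr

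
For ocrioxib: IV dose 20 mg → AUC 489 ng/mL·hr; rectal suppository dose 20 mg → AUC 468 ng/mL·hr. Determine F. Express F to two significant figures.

F = 0.96

F = (AUC_ev / D_ev) / (AUC_iv / D_iv)
  = (468/20) / (489/20)
  = 23.4 / 24.45 = 0.9571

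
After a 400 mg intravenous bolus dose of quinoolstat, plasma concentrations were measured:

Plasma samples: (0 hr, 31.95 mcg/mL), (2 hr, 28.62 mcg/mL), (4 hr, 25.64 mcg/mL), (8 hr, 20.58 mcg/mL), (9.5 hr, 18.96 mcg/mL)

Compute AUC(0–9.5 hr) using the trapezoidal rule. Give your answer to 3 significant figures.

Trapezoidal AUC_0→9.5:
  [0→2]: (31.95+28.62)/2 × 2 = 60.57
  [2→4]: (28.62+25.64)/2 × 2 = 54.26
  [4→8]: (25.64+20.58)/2 × 4 = 92.44
  [8→9.5]: (20.58+18.96)/2 × 1.5 = 29.655
  Sum = 236.925 mcg/mL·hr

AUC = 237 mcg/mL·hr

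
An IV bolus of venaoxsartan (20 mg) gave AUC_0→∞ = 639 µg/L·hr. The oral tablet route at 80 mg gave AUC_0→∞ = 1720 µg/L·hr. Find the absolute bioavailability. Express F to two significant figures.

F = 0.67

F = (AUC_ev / D_ev) / (AUC_iv / D_iv)
  = (1720/80) / (639/20)
  = 21.5 / 31.95 = 0.6729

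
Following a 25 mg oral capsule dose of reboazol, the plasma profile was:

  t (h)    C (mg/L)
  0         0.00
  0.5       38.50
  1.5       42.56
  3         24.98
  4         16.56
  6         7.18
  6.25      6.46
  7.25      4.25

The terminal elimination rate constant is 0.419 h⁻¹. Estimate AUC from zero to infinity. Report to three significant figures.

AUC = 163 mg/L·h

Trapezoidal AUC_0→7.25:
  [0→0.5]: (0.00+38.50)/2 × 0.5 = 9.625
  [0.5→1.5]: (38.50+42.56)/2 × 1 = 40.53
  [1.5→3]: (42.56+24.98)/2 × 1.5 = 50.655
  [3→4]: (24.98+16.56)/2 × 1 = 20.77
  [4→6]: (16.56+7.18)/2 × 2 = 23.74
  [6→6.25]: (7.18+6.46)/2 × 0.25 = 1.705
  [6.25→7.25]: (6.46+4.25)/2 × 1 = 5.355
  Sum = 152.38 mg/L·h
Extrapolated tail: C_last / k_e = 4.25 / 0.419 = 10.143
AUC_0→∞ = 152.38 + 10.143 = 162.523 mg/L·h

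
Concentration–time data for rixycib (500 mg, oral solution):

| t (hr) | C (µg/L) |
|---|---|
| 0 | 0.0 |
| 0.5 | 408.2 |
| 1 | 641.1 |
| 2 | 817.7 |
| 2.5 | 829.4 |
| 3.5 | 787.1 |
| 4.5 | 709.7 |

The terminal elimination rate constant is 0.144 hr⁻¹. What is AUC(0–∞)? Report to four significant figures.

Trapezoidal AUC_0→4.5:
  [0→0.5]: (0.0+408.2)/2 × 0.5 = 102.05
  [0.5→1]: (408.2+641.1)/2 × 0.5 = 262.325
  [1→2]: (641.1+817.7)/2 × 1 = 729.4
  [2→2.5]: (817.7+829.4)/2 × 0.5 = 411.775
  [2.5→3.5]: (829.4+787.1)/2 × 1 = 808.25
  [3.5→4.5]: (787.1+709.7)/2 × 1 = 748.4
  Sum = 3062.2 µg/L·hr
Extrapolated tail: C_last / k_e = 709.7 / 0.144 = 4928.472
AUC_0→∞ = 3062.2 + 4928.472 = 7990.672 µg/L·hr

AUC = 7991 µg/L·hr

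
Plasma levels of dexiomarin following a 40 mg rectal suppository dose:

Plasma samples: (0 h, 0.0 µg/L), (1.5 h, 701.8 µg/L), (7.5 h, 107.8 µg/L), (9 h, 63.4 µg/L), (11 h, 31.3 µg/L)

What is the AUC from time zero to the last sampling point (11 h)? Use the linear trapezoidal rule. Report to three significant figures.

Trapezoidal AUC_0→11:
  [0→1.5]: (0.0+701.8)/2 × 1.5 = 526.35
  [1.5→7.5]: (701.8+107.8)/2 × 6 = 2428.8
  [7.5→9]: (107.8+63.4)/2 × 1.5 = 128.4
  [9→11]: (63.4+31.3)/2 × 2 = 94.7
  Sum = 3178.25 µg/L·h

AUC = 3180 µg/L·h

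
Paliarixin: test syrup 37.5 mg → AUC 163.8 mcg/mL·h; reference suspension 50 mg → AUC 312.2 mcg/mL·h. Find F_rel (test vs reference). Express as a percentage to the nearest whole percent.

F_rel = 70%

F_rel = (AUC_test/D_test) / (AUC_ref/D_ref)
      = (163.8/37.5) / (312.2/50)
      = 4.368 / 6.244 = 0.6996 = 69.96%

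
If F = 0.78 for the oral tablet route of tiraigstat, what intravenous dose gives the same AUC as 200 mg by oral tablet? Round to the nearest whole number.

Systemic exposure from an extravascular dose = F × D_ev, so the equivalent IV dose is F × D_ev.
D_iv = F × D_ev = 0.78 × 200 = 156 mg

D_iv = 156 mg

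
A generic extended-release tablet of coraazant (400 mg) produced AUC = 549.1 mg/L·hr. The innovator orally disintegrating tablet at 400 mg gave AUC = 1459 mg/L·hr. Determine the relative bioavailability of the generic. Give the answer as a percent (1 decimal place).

F_rel = 37.6%

F_rel = (AUC_test/D_test) / (AUC_ref/D_ref)
      = (549.1/400) / (1459/400)
      = 1.37275 / 3.6475 = 0.3764 = 37.64%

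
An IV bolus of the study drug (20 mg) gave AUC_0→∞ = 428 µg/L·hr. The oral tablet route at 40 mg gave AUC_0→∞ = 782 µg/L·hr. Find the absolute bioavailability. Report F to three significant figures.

F = (AUC_ev / D_ev) / (AUC_iv / D_iv)
  = (782/40) / (428/20)
  = 19.55 / 21.4 = 0.9136

F = 0.914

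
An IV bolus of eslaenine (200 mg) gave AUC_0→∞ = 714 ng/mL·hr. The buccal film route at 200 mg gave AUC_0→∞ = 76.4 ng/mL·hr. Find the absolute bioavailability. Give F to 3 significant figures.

F = 0.107

F = (AUC_ev / D_ev) / (AUC_iv / D_iv)
  = (76.4/200) / (714/200)
  = 0.382 / 3.57 = 0.1070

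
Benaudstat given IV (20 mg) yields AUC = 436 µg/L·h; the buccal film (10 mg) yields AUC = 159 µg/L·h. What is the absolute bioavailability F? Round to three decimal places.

F = (AUC_ev / D_ev) / (AUC_iv / D_iv)
  = (159/10) / (436/20)
  = 15.9 / 21.8 = 0.7294

F = 0.729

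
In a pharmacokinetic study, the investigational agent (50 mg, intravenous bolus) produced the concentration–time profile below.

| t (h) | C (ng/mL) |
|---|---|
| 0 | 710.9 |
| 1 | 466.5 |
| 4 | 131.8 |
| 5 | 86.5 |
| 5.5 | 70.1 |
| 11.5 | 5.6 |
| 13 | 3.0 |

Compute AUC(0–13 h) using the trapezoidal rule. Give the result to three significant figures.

AUC = 1870 ng/mL·h

Trapezoidal AUC_0→13:
  [0→1]: (710.9+466.5)/2 × 1 = 588.7
  [1→4]: (466.5+131.8)/2 × 3 = 897.45
  [4→5]: (131.8+86.5)/2 × 1 = 109.15
  [5→5.5]: (86.5+70.1)/2 × 0.5 = 39.15
  [5.5→11.5]: (70.1+5.6)/2 × 6 = 227.1
  [11.5→13]: (5.6+3.0)/2 × 1.5 = 6.45
  Sum = 1868.0 ng/mL·h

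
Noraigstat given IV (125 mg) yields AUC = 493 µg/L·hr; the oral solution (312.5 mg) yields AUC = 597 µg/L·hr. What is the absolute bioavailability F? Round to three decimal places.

F = (AUC_ev / D_ev) / (AUC_iv / D_iv)
  = (597/312.5) / (493/125)
  = 1.9104 / 3.944 = 0.4844

F = 0.484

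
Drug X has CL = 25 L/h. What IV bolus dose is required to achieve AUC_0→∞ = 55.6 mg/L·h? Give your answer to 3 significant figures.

Dose = 1390 mg

Dose_iv = CL × AUC_0→∞
     = 25 × 55.6 = 1390 mg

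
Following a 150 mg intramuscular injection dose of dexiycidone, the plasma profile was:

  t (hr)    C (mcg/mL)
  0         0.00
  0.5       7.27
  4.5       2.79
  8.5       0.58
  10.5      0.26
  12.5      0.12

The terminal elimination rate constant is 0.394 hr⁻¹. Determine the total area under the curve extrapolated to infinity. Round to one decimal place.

AUC = 30.2 mcg/mL·hr

Trapezoidal AUC_0→12.5:
  [0→0.5]: (0.00+7.27)/2 × 0.5 = 1.8175
  [0.5→4.5]: (7.27+2.79)/2 × 4 = 20.12
  [4.5→8.5]: (2.79+0.58)/2 × 4 = 6.74
  [8.5→10.5]: (0.58+0.26)/2 × 2 = 0.84
  [10.5→12.5]: (0.26+0.12)/2 × 2 = 0.38
  Sum = 29.8975 mcg/mL·hr
Extrapolated tail: C_last / k_e = 0.12 / 0.394 = 0.305
AUC_0→∞ = 29.8975 + 0.305 = 30.2025 mcg/mL·hr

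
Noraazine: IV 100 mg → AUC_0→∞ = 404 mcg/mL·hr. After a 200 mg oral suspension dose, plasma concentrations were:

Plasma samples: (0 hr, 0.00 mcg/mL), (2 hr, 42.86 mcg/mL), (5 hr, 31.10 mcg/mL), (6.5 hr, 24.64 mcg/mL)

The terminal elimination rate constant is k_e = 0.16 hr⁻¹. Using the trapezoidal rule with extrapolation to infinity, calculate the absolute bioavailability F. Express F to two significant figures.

F = 0.43

Trapezoidal AUC_0→6.5 (oral suspension):
  [0→2]: (0.00+42.86)/2 × 2 = 42.86
  [2→5]: (42.86+31.10)/2 × 3 = 110.94
  [5→6.5]: (31.10+24.64)/2 × 1.5 = 41.805
  Sum = 195.605 mcg/mL·hr
Tail: C_last/k_e = 24.64/0.16 = 154.000
AUC_0→∞ (oral suspension) = 195.605 + 154.000 = 349.605 mcg/mL·hr
F = (AUC_ev/D_ev)/(AUC_iv/D_iv) = (349.605/200)/(404/100) = 1.748025/4.04 = 0.4327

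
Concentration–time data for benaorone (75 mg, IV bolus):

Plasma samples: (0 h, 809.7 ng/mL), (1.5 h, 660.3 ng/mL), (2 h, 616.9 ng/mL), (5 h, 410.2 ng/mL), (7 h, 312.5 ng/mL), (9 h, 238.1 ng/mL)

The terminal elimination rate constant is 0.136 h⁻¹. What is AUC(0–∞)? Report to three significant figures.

AUC = 5990 ng/mL·h

Trapezoidal AUC_0→9:
  [0→1.5]: (809.7+660.3)/2 × 1.5 = 1102.5
  [1.5→2]: (660.3+616.9)/2 × 0.5 = 319.3
  [2→5]: (616.9+410.2)/2 × 3 = 1540.65
  [5→7]: (410.2+312.5)/2 × 2 = 722.7
  [7→9]: (312.5+238.1)/2 × 2 = 550.6
  Sum = 4235.75 ng/mL·h
Extrapolated tail: C_last / k_e = 238.1 / 0.136 = 1750.735
AUC_0→∞ = 4235.75 + 1750.735 = 5986.485 ng/mL·h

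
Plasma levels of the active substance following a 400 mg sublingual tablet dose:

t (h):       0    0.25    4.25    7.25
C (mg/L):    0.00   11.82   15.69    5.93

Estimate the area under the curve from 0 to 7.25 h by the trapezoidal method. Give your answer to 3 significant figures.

AUC = 88.9 mg/L·h

Trapezoidal AUC_0→7.25:
  [0→0.25]: (0.00+11.82)/2 × 0.25 = 1.4775
  [0.25→4.25]: (11.82+15.69)/2 × 4 = 55.02
  [4.25→7.25]: (15.69+5.93)/2 × 3 = 32.43
  Sum = 88.9275 mg/L·h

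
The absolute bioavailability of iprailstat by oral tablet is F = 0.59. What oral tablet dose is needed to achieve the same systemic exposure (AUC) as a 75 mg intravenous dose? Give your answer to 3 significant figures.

For equal systemic exposure: F × D_ev = D_iv
D_ev = D_iv / F = 75 / 0.59 = 127.119 mg

D_oral = 127 mg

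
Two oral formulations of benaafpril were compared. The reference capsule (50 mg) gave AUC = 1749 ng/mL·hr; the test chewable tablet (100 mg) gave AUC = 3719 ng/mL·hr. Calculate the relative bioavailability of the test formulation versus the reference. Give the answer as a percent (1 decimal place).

F_rel = (AUC_test/D_test) / (AUC_ref/D_ref)
      = (3719/100) / (1749/50)
      = 37.19 / 34.98 = 1.0632 = 106.32%

F_rel = 106.3%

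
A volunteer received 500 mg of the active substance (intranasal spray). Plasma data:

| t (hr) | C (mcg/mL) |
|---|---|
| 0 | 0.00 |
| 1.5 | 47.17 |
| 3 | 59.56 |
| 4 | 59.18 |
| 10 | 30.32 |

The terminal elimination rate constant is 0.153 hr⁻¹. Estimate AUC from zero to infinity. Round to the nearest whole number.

Trapezoidal AUC_0→10:
  [0→1.5]: (0.00+47.17)/2 × 1.5 = 35.3775
  [1.5→3]: (47.17+59.56)/2 × 1.5 = 80.0475
  [3→4]: (59.56+59.18)/2 × 1 = 59.37
  [4→10]: (59.18+30.32)/2 × 6 = 268.5
  Sum = 443.295 mcg/mL·hr
Extrapolated tail: C_last / k_e = 30.32 / 0.153 = 198.170
AUC_0→∞ = 443.295 + 198.170 = 641.465 mcg/mL·hr

AUC = 641 mcg/mL·hr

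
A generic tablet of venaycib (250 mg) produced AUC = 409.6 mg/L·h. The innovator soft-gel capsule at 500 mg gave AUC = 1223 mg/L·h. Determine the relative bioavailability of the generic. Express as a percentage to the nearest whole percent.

F_rel = 67%

F_rel = (AUC_test/D_test) / (AUC_ref/D_ref)
      = (409.6/250) / (1223/500)
      = 1.6384 / 2.446 = 0.6698 = 66.98%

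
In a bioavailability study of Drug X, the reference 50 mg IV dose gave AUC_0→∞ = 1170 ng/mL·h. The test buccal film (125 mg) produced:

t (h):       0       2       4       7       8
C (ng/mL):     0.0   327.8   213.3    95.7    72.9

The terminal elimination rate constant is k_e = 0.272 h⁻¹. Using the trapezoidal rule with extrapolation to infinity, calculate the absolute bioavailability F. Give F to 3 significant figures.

Trapezoidal AUC_0→8 (buccal film):
  [0→2]: (0.0+327.8)/2 × 2 = 327.8
  [2→4]: (327.8+213.3)/2 × 2 = 541.1
  [4→7]: (213.3+95.7)/2 × 3 = 463.5
  [7→8]: (95.7+72.9)/2 × 1 = 84.3
  Sum = 1416.7 ng/mL·h
Tail: C_last/k_e = 72.9/0.272 = 268.015
AUC_0→∞ (buccal film) = 1416.7 + 268.015 = 1684.715 ng/mL·h
F = (AUC_ev/D_ev)/(AUC_iv/D_iv) = (1684.715/125)/(1170/50) = 13.47772/23.4 = 0.5760

F = 0.576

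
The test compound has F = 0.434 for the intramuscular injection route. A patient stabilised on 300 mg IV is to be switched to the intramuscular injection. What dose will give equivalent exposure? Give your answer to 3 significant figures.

For equal systemic exposure: F × D_ev = D_iv
D_ev = D_iv / F = 300 / 0.434 = 691.244 mg

D_intramuscular = 691 mg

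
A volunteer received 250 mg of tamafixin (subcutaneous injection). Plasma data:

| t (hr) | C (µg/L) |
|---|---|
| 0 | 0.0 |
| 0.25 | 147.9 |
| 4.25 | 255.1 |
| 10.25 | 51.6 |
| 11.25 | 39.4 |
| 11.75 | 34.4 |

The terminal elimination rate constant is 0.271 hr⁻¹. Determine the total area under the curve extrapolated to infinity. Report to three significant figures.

AUC = 1940 µg/L·hr

Trapezoidal AUC_0→11.75:
  [0→0.25]: (0.0+147.9)/2 × 0.25 = 18.4875
  [0.25→4.25]: (147.9+255.1)/2 × 4 = 806.0
  [4.25→10.25]: (255.1+51.6)/2 × 6 = 920.1
  [10.25→11.25]: (51.6+39.4)/2 × 1 = 45.5
  [11.25→11.75]: (39.4+34.4)/2 × 0.5 = 18.45
  Sum = 1808.5375 µg/L·hr
Extrapolated tail: C_last / k_e = 34.4 / 0.271 = 126.937
AUC_0→∞ = 1808.5375 + 126.937 = 1935.4745 µg/L·hr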